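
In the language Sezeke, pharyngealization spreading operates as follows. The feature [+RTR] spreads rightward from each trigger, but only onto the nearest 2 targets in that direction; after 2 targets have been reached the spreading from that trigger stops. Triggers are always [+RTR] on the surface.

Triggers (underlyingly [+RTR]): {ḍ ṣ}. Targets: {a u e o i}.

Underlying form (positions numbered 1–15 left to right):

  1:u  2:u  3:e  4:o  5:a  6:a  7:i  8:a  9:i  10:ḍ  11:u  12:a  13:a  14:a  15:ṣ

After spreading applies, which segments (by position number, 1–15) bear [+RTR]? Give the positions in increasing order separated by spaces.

10 11 12 15

From /ḍ/ at 10 rightward: 11 /u/ → [+RTR]; 12 /a/ → [+RTR]; bound reached.
From /ṣ/ at 15 rightward: word edge.
Targets with no active source: positions 1 2 3 4 5 6 7 8 9 13 14 stay [-emphatic].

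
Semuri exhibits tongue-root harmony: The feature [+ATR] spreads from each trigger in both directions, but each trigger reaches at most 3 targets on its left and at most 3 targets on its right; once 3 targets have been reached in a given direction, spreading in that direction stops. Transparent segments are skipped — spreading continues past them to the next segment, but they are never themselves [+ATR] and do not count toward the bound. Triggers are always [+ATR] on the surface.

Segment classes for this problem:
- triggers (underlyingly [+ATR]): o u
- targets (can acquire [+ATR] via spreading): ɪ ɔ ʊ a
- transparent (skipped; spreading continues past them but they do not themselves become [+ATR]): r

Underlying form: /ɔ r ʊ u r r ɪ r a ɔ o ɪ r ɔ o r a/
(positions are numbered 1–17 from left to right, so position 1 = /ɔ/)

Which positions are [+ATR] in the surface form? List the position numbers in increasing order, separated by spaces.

From /u/ at 4 rightward: 5 /r/ transparent; 6 /r/ transparent; 7 /ɪ/ → [+ATR]; 8 /r/ transparent; 9 /a/ → [+ATR]; 10 /ɔ/ → [+ATR]; bound reached.
From /u/ at 4 leftward: 3 /ʊ/ → [+ATR]; 2 /r/ transparent; 1 /ɔ/ → [+ATR]; word edge.
From /o/ at 11 rightward: 12 /ɪ/ → [+ATR]; 13 /r/ transparent; 14 /ɔ/ → [+ATR]; 15 /o/ is itself a trigger — this domain ends here.
From /o/ at 11 leftward: 10 /ɔ/ → [+ATR]; 9 /a/ → [+ATR]; 8 /r/ transparent; 7 /ɪ/ → [+ATR]; bound reached.
From /o/ at 15 rightward: 16 /r/ transparent; 17 /a/ → [+ATR]; word edge.
From /o/ at 15 leftward: 14 /ɔ/ → [+ATR]; 13 /r/ transparent; 12 /ɪ/ → [+ATR]; 11 /o/ is itself a trigger — this domain ends here.

1 3 4 7 9 10 11 12 14 15 17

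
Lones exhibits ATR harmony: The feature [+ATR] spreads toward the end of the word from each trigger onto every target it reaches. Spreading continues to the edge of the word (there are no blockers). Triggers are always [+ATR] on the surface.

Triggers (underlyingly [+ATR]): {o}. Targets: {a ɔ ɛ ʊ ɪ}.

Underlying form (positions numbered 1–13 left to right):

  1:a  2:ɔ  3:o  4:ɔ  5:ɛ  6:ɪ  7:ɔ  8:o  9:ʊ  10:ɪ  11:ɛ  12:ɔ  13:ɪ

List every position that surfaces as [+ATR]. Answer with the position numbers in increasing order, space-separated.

From /o/ at 3 rightward: 4 /ɔ/ → [+ATR]; 5 /ɛ/ → [+ATR]; 6 /ɪ/ → [+ATR]; 7 /ɔ/ → [+ATR]; 8 /o/ is itself a trigger — this domain ends here.
From /o/ at 8 rightward: 9 /ʊ/ → [+ATR]; 10 /ɪ/ → [+ATR]; 11 /ɛ/ → [+ATR]; 12 /ɔ/ → [+ATR]; 13 /ɪ/ → [+ATR]; word edge.
Targets with no active source: positions 1 2 stay [-ATR].

3 4 5 6 7 8 9 10 11 12 13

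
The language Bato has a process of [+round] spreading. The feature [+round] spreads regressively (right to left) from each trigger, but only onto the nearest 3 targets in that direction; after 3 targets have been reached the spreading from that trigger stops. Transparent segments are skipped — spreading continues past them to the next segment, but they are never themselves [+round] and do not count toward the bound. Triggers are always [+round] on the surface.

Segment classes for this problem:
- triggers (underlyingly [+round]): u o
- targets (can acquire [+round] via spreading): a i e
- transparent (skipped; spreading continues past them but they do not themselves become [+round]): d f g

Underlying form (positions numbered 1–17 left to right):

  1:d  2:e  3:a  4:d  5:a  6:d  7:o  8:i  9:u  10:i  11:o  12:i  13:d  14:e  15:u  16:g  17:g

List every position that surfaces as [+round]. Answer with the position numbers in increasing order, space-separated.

2 3 5 7 8 9 10 11 12 14 15

From /o/ at 7 leftward: 6 /d/ transparent; 5 /a/ → [+round]; 4 /d/ transparent; 3 /a/ → [+round]; 2 /e/ → [+round]; bound reached.
From /u/ at 9 leftward: 8 /i/ → [+round]; 7 /o/ is itself a trigger — this domain ends here.
From /o/ at 11 leftward: 10 /i/ → [+round]; 9 /u/ is itself a trigger — this domain ends here.
From /u/ at 15 leftward: 14 /e/ → [+round]; 13 /d/ transparent; 12 /i/ → [+round]; 11 /o/ is itself a trigger — this domain ends here.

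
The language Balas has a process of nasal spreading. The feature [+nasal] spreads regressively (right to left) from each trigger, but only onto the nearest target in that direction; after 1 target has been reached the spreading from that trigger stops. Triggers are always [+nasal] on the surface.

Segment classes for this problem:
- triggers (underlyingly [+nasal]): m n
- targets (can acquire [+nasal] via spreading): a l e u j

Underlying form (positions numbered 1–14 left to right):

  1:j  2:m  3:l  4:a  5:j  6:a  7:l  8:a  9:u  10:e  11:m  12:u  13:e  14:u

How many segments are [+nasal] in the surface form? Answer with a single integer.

4

From /m/ at 2 leftward: 1 /j/ → [+nasal]; bound reached.
From /m/ at 11 leftward: 10 /e/ → [+nasal]; bound reached.
Targets with no active source: positions 3 4 5 6 7 8 9 12 13 14 stay [-nasal].
[+nasal] positions on the surface: 1 2 10 11.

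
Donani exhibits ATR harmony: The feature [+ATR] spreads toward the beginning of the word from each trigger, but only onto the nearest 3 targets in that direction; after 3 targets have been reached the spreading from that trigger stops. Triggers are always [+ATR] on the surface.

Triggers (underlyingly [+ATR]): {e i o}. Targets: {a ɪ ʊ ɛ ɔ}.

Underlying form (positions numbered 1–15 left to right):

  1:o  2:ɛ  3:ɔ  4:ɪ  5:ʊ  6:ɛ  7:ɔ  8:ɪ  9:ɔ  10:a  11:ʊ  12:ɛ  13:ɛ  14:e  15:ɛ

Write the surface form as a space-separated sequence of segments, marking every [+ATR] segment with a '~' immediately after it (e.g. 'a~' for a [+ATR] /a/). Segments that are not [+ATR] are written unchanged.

o~ ɛ ɔ ɪ ʊ ɛ ɔ ɪ ɔ a ʊ~ ɛ~ ɛ~ e~ ɛ

From /o/ at 1 leftward: word edge.
From /e/ at 14 leftward: 13 /ɛ/ → [+ATR]; 12 /ɛ/ → [+ATR]; 11 /ʊ/ → [+ATR]; bound reached.
Targets with no active source: positions 2 3 4 5 6 7 8 9 10 15 stay [-ATR].
[+ATR] positions on the surface: 1 11 12 13 14.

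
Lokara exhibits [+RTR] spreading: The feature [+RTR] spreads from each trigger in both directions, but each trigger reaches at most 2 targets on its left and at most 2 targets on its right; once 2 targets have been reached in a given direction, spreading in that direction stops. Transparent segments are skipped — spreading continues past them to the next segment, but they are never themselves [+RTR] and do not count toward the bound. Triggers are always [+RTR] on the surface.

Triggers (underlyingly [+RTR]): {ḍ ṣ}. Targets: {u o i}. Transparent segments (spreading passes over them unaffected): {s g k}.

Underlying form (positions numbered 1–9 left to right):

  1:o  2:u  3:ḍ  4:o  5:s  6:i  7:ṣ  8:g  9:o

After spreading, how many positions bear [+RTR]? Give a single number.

From /ḍ/ at 3 rightward: 4 /o/ → [+RTR]; 5 /s/ transparent; 6 /i/ → [+RTR]; bound reached.
From /ḍ/ at 3 leftward: 2 /u/ → [+RTR]; 1 /o/ → [+RTR]; bound reached.
From /ṣ/ at 7 rightward: 8 /g/ transparent; 9 /o/ → [+RTR]; word edge.
From /ṣ/ at 7 leftward: 6 /i/ → [+RTR]; 5 /s/ transparent; 4 /o/ → [+RTR]; bound reached.
[+RTR] positions on the surface: 1 2 3 4 6 7 9.

7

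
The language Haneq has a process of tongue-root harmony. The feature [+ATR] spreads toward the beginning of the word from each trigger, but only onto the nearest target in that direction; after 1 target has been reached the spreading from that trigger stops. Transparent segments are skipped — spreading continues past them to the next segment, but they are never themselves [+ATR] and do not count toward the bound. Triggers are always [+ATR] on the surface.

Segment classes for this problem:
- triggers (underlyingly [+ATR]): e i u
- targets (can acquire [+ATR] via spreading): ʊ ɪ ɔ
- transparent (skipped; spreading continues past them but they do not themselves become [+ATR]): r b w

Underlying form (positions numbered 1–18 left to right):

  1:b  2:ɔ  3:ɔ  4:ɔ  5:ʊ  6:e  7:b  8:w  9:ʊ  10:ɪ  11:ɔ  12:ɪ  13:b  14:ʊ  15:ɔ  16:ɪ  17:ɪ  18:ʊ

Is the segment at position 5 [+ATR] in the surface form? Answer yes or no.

From /e/ at 6 leftward: 5 /ʊ/ → [+ATR]; bound reached.
Targets with no active source: positions 2 3 4 9 10 11 12 14 15 16 17 18 stay [-ATR].
[+ATR] positions on the surface: 5 6.

yes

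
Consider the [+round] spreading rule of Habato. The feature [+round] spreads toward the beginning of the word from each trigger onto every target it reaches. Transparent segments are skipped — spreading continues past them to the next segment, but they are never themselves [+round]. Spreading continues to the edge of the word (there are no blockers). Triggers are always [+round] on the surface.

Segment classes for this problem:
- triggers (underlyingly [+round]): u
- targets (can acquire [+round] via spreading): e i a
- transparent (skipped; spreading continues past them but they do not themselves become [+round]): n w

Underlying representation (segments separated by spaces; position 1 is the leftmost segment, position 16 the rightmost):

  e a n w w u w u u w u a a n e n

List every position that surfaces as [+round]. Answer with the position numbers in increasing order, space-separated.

1 2 6 8 9 11

From /u/ at 6 leftward: 5 /w/ transparent; 4 /w/ transparent; 3 /n/ transparent; 2 /a/ → [+round]; 1 /e/ → [+round]; word edge.
From /u/ at 8 leftward: 7 /w/ transparent; 6 /u/ is itself a trigger — this domain ends here.
From /u/ at 9 leftward: 8 /u/ is itself a trigger — this domain ends here.
From /u/ at 11 leftward: 10 /w/ transparent; 9 /u/ is itself a trigger — this domain ends here.
Targets with no active source: positions 12 13 15 stay [-round].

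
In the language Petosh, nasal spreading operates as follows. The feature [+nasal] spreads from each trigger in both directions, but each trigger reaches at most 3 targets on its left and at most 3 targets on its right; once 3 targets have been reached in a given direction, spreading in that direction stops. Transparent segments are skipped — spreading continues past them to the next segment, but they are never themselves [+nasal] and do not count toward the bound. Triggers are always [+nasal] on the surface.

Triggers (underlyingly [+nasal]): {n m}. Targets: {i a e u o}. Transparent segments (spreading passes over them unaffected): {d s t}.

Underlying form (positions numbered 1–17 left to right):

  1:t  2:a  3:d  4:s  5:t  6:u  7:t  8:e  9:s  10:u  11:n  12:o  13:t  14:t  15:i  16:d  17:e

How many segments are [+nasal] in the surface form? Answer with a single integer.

From /n/ at 11 rightward: 12 /o/ → [+nasal]; 13 /t/ transparent; 14 /t/ transparent; 15 /i/ → [+nasal]; 16 /d/ transparent; 17 /e/ → [+nasal]; bound reached.
From /n/ at 11 leftward: 10 /u/ → [+nasal]; 9 /s/ transparent; 8 /e/ → [+nasal]; 7 /t/ transparent; 6 /u/ → [+nasal]; bound reached.
Target with no active source: position 2 stays [-nasal].
[+nasal] positions on the surface: 6 8 10 11 12 15 17.

7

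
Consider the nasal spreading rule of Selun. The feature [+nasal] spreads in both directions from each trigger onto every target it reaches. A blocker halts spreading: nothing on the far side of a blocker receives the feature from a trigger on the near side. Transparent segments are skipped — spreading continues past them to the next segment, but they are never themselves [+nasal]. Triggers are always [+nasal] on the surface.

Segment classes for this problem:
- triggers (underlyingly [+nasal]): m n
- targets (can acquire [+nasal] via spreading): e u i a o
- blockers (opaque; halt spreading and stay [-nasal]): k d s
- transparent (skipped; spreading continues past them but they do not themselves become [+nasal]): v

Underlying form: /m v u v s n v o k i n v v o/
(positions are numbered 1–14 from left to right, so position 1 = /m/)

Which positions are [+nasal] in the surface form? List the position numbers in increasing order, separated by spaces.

From /m/ at 1 rightward: 2 /v/ transparent; 3 /u/ → [+nasal]; 4 /v/ transparent; 5 /s/ blocks.
From /m/ at 1 leftward: word edge.
From /n/ at 6 rightward: 7 /v/ transparent; 8 /o/ → [+nasal]; 9 /k/ blocks.
From /n/ at 6 leftward: 5 /s/ blocks.
From /n/ at 11 rightward: 12 /v/ transparent; 13 /v/ transparent; 14 /o/ → [+nasal]; word edge.
From /n/ at 11 leftward: 10 /i/ → [+nasal]; 9 /k/ blocks.

1 3 6 8 10 11 14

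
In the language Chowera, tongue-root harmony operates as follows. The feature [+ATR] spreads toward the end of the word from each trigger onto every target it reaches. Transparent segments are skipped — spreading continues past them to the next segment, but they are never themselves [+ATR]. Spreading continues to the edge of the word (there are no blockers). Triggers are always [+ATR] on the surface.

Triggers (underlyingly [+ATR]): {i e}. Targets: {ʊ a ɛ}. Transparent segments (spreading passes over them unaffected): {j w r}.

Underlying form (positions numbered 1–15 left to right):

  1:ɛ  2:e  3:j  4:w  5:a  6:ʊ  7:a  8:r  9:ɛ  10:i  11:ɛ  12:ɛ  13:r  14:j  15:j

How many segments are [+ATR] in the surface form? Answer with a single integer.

From /e/ at 2 rightward: 3 /j/ transparent; 4 /w/ transparent; 5 /a/ → [+ATR]; 6 /ʊ/ → [+ATR]; 7 /a/ → [+ATR]; 8 /r/ transparent; 9 /ɛ/ → [+ATR]; 10 /i/ is itself a trigger — this domain ends here.
From /i/ at 10 rightward: 11 /ɛ/ → [+ATR]; 12 /ɛ/ → [+ATR]; 13 /r/ transparent; 14 /j/ transparent; 15 /j/ transparent; word edge.
Target with no active source: position 1 stays [-ATR].
[+ATR] positions on the surface: 2 5 6 7 9 10 11 12.

8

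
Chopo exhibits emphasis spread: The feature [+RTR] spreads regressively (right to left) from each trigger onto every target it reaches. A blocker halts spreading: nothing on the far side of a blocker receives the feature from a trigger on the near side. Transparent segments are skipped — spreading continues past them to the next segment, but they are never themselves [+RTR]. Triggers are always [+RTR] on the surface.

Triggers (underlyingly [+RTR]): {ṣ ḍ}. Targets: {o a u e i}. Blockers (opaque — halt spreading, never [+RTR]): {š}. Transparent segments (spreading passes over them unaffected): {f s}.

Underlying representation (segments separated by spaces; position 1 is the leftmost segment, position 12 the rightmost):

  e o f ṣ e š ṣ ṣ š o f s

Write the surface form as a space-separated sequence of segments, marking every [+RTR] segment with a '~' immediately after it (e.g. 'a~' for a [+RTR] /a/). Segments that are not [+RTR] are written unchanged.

From /ṣ/ at 4 leftward: 3 /f/ transparent; 2 /o/ → [+RTR]; 1 /e/ → [+RTR]; word edge.
From /ṣ/ at 7 leftward: 6 /š/ blocks.
From /ṣ/ at 8 leftward: 7 /ṣ/ is itself a trigger — this domain ends here.
Targets with no active source: positions 5 10 stay [-emphatic].
[+RTR] positions on the surface: 1 2 4 7 8.

e~ o~ f ṣ~ e š ṣ~ ṣ~ š o f s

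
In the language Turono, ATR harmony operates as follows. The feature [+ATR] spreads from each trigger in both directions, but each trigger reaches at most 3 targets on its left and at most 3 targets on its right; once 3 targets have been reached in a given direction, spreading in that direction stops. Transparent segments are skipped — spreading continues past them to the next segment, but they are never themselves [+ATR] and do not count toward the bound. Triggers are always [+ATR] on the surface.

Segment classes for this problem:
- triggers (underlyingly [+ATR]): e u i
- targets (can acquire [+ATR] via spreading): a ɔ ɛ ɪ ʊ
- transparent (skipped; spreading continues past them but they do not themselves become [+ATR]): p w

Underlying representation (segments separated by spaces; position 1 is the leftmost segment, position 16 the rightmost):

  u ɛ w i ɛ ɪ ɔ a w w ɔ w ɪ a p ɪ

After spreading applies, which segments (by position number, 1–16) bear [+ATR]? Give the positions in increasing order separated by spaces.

1 2 4 5 6 7

From /u/ at 1 rightward: 2 /ɛ/ → [+ATR]; 3 /w/ transparent; 4 /i/ is itself a trigger — this domain ends here.
From /u/ at 1 leftward: word edge.
From /i/ at 4 rightward: 5 /ɛ/ → [+ATR]; 6 /ɪ/ → [+ATR]; 7 /ɔ/ → [+ATR]; bound reached.
From /i/ at 4 leftward: 3 /w/ transparent; 2 /ɛ/ → [+ATR]; 1 /u/ is itself a trigger — this domain ends here.
Targets with no active source: positions 8 11 13 14 16 stay [-ATR].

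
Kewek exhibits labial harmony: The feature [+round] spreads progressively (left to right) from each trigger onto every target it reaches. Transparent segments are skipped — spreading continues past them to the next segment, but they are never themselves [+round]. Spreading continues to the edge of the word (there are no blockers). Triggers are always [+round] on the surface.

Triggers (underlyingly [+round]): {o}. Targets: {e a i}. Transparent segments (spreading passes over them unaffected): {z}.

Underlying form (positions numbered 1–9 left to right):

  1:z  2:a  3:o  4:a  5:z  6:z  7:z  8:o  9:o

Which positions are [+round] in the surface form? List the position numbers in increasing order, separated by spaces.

3 4 8 9

From /o/ at 3 rightward: 4 /a/ → [+round]; 5 /z/ transparent; 6 /z/ transparent; 7 /z/ transparent; 8 /o/ is itself a trigger — this domain ends here.
From /o/ at 8 rightward: 9 /o/ is itself a trigger — this domain ends here.
From /o/ at 9 rightward: word edge.
Target with no active source: position 2 stays [-round].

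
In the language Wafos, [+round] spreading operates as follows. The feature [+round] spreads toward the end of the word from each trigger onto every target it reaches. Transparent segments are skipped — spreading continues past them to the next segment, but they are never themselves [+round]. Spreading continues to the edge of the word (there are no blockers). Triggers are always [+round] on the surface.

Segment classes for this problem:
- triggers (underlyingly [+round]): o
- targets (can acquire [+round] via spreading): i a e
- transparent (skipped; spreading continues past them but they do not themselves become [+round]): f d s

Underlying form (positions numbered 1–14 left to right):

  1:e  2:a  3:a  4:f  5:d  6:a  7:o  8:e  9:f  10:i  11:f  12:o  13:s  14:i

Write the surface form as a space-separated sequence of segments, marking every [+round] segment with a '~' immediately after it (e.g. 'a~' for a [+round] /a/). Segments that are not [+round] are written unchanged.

e a a f d a o~ e~ f i~ f o~ s i~

From /o/ at 7 rightward: 8 /e/ → [+round]; 9 /f/ transparent; 10 /i/ → [+round]; 11 /f/ transparent; 12 /o/ is itself a trigger — this domain ends here.
From /o/ at 12 rightward: 13 /s/ transparent; 14 /i/ → [+round]; word edge.
Targets with no active source: positions 1 2 3 6 stay [-round].
[+round] positions on the surface: 7 8 10 12 14.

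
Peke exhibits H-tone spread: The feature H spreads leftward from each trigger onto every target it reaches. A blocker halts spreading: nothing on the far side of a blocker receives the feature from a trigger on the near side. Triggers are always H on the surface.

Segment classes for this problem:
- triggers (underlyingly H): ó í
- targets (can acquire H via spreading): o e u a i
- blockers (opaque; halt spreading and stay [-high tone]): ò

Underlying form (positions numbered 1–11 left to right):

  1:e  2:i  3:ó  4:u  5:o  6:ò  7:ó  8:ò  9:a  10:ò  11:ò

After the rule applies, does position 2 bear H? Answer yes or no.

From /ó/ at 3 leftward: 2 /i/ → H; 1 /e/ → H; word edge.
From /ó/ at 7 leftward: 6 /ò/ blocks.
Targets with no active source: positions 4 5 9 stay [-high tone].
H positions on the surface: 1 2 3 7.

yes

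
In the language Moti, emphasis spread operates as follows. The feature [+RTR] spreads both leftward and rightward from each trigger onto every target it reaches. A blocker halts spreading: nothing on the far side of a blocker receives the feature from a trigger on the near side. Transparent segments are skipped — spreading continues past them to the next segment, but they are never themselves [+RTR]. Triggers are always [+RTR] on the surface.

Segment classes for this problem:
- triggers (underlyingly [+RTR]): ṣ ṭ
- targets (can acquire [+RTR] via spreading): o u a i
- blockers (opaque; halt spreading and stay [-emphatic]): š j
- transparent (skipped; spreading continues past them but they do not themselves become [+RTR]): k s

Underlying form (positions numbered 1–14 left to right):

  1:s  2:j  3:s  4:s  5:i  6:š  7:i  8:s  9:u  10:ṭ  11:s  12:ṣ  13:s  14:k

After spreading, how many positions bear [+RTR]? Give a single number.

4

From /ṭ/ at 10 rightward: 11 /s/ transparent; 12 /ṣ/ is itself a trigger — this domain ends here.
From /ṭ/ at 10 leftward: 9 /u/ → [+RTR]; 8 /s/ transparent; 7 /i/ → [+RTR]; 6 /š/ blocks.
From /ṣ/ at 12 rightward: 13 /s/ transparent; 14 /k/ transparent; word edge.
From /ṣ/ at 12 leftward: 11 /s/ transparent; 10 /ṭ/ is itself a trigger — this domain ends here.
Target with no active source: position 5 stays [-emphatic].
[+RTR] positions on the surface: 7 9 10 12.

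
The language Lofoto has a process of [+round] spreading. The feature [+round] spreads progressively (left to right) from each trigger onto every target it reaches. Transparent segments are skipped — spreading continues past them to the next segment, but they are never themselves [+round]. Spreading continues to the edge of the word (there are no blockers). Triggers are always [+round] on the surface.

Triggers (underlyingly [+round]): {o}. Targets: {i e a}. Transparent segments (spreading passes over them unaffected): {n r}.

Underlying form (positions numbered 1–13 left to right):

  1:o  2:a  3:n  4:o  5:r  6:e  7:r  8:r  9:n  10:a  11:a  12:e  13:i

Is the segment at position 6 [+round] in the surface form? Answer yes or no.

From /o/ at 1 rightward: 2 /a/ → [+round]; 3 /n/ transparent; 4 /o/ is itself a trigger — this domain ends here.
From /o/ at 4 rightward: 5 /r/ transparent; 6 /e/ → [+round]; 7 /r/ transparent; 8 /r/ transparent; 9 /n/ transparent; 10 /a/ → [+round]; 11 /a/ → [+round]; 12 /e/ → [+round]; 13 /i/ → [+round]; word edge.
[+round] positions on the surface: 1 2 4 6 10 11 12 13.

yes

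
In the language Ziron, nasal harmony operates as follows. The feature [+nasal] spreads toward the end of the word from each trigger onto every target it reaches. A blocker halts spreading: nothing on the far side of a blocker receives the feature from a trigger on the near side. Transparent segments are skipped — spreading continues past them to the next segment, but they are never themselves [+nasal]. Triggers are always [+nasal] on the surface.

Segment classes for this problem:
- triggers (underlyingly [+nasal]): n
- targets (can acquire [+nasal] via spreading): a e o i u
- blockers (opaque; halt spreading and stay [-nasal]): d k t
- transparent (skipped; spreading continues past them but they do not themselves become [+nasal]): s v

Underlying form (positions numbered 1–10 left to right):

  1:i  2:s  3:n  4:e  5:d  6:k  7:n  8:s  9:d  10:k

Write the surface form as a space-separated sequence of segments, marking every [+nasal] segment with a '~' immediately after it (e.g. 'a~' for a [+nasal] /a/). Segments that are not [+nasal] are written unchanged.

i s n~ e~ d k n~ s d k

From /n/ at 3 rightward: 4 /e/ → [+nasal]; 5 /d/ blocks.
From /n/ at 7 rightward: 8 /s/ transparent; 9 /d/ blocks.
Target with no active source: position 1 stays [-nasal].
[+nasal] positions on the surface: 3 4 7.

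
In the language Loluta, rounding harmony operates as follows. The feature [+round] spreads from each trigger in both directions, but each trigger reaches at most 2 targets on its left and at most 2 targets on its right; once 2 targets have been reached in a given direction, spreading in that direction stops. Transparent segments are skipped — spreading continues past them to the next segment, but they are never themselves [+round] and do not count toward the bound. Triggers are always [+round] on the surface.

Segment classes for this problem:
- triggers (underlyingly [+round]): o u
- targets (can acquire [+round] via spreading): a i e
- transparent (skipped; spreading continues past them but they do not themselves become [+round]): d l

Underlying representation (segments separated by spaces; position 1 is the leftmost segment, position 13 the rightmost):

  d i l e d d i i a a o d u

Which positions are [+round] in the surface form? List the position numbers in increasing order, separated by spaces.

9 10 11 13

From /o/ at 11 rightward: 12 /d/ transparent; 13 /u/ is itself a trigger — this domain ends here.
From /o/ at 11 leftward: 10 /a/ → [+round]; 9 /a/ → [+round]; bound reached.
From /u/ at 13 rightward: word edge.
From /u/ at 13 leftward: 12 /d/ transparent; 11 /o/ is itself a trigger — this domain ends here.
Targets with no active source: positions 2 4 7 8 stay [-round].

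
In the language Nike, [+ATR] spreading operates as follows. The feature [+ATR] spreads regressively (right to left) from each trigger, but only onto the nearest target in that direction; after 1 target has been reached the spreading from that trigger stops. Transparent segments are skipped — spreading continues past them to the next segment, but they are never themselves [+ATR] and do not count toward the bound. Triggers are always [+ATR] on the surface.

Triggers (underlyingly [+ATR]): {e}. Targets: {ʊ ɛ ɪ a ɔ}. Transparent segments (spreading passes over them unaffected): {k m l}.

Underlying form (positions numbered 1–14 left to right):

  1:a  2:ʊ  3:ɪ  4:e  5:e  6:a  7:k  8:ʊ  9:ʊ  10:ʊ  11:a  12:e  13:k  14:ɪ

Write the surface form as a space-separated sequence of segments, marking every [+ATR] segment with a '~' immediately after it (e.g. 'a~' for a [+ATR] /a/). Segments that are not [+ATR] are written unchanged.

From /e/ at 4 leftward: 3 /ɪ/ → [+ATR]; bound reached.
From /e/ at 5 leftward: 4 /e/ is itself a trigger — this domain ends here.
From /e/ at 12 leftward: 11 /a/ → [+ATR]; bound reached.
Targets with no active source: positions 1 2 6 8 9 10 14 stay [-ATR].
[+ATR] positions on the surface: 3 4 5 11 12.

a ʊ ɪ~ e~ e~ a k ʊ ʊ ʊ a~ e~ k ɪ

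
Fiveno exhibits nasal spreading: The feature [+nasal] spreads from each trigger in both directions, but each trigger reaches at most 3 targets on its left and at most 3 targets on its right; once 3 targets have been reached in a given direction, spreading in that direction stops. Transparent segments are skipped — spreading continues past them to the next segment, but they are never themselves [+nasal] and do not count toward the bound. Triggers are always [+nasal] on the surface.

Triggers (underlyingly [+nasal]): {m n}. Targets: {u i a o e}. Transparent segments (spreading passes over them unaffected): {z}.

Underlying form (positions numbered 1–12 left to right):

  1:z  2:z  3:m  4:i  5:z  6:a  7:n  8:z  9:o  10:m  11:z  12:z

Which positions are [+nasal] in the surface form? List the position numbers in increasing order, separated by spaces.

3 4 6 7 9 10

From /m/ at 3 rightward: 4 /i/ → [+nasal]; 5 /z/ transparent; 6 /a/ → [+nasal]; 7 /n/ is itself a trigger — this domain ends here.
From /m/ at 3 leftward: 2 /z/ transparent; 1 /z/ transparent; word edge.
From /n/ at 7 rightward: 8 /z/ transparent; 9 /o/ → [+nasal]; 10 /m/ is itself a trigger — this domain ends here.
From /n/ at 7 leftward: 6 /a/ → [+nasal]; 5 /z/ transparent; 4 /i/ → [+nasal]; 3 /m/ is itself a trigger — this domain ends here.
From /m/ at 10 rightward: 11 /z/ transparent; 12 /z/ transparent; word edge.
From /m/ at 10 leftward: 9 /o/ → [+nasal]; 8 /z/ transparent; 7 /n/ is itself a trigger — this domain ends here.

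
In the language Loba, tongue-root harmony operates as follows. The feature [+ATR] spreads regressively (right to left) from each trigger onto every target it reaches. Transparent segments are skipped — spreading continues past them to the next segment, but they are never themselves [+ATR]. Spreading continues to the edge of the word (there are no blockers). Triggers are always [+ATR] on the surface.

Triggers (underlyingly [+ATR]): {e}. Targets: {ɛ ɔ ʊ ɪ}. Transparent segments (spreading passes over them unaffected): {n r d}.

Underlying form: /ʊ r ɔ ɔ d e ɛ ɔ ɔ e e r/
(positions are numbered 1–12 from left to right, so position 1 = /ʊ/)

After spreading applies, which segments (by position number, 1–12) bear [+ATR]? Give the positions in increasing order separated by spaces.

From /e/ at 6 leftward: 5 /d/ transparent; 4 /ɔ/ → [+ATR]; 3 /ɔ/ → [+ATR]; 2 /r/ transparent; 1 /ʊ/ → [+ATR]; word edge.
From /e/ at 10 leftward: 9 /ɔ/ → [+ATR]; 8 /ɔ/ → [+ATR]; 7 /ɛ/ → [+ATR]; 6 /e/ is itself a trigger — this domain ends here.
From /e/ at 11 leftward: 10 /e/ is itself a trigger — this domain ends here.

1 3 4 6 7 8 9 10 11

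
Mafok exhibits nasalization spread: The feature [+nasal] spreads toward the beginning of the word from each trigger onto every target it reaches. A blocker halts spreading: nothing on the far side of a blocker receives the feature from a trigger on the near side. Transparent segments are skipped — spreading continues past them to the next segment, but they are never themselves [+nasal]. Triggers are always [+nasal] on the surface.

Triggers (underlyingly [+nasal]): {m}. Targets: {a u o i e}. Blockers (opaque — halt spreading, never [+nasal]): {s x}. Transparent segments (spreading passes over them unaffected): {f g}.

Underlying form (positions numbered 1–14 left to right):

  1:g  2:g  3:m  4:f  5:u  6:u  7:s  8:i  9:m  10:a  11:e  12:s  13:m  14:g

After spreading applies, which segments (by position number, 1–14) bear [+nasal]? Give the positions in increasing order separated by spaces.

3 8 9 13

From /m/ at 3 leftward: 2 /g/ transparent; 1 /g/ transparent; word edge.
From /m/ at 9 leftward: 8 /i/ → [+nasal]; 7 /s/ blocks.
From /m/ at 13 leftward: 12 /s/ blocks.
Targets with no active source: positions 5 6 10 11 stay [-nasal].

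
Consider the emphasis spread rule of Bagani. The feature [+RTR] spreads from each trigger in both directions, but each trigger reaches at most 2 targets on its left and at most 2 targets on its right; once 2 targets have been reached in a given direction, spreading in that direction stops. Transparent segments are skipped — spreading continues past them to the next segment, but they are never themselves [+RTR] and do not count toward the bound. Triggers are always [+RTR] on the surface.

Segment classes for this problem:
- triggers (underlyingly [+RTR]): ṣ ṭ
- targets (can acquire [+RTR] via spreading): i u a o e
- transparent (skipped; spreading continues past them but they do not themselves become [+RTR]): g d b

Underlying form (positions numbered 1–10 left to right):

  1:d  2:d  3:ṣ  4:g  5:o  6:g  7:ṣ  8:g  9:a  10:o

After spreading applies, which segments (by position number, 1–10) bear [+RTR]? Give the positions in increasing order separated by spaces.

From /ṣ/ at 3 rightward: 4 /g/ transparent; 5 /o/ → [+RTR]; 6 /g/ transparent; 7 /ṣ/ is itself a trigger — this domain ends here.
From /ṣ/ at 3 leftward: 2 /d/ transparent; 1 /d/ transparent; word edge.
From /ṣ/ at 7 rightward: 8 /g/ transparent; 9 /a/ → [+RTR]; 10 /o/ → [+RTR]; bound reached.
From /ṣ/ at 7 leftward: 6 /g/ transparent; 5 /o/ → [+RTR]; 4 /g/ transparent; 3 /ṣ/ is itself a trigger — this domain ends here.

3 5 7 9 10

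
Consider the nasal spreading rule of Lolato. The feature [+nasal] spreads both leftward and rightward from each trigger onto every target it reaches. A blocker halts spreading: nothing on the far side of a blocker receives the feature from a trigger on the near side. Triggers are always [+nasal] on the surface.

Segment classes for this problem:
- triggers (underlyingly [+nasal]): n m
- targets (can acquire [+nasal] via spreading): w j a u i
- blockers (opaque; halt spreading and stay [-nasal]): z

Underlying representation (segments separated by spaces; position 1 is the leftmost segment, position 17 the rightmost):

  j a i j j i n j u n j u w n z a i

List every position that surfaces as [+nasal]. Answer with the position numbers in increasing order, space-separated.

1 2 3 4 5 6 7 8 9 10 11 12 13 14

From /n/ at 7 rightward: 8 /j/ → [+nasal]; 9 /u/ → [+nasal]; 10 /n/ is itself a trigger — this domain ends here.
From /n/ at 7 leftward: 6 /i/ → [+nasal]; 5 /j/ → [+nasal]; 4 /j/ → [+nasal]; 3 /i/ → [+nasal]; 2 /a/ → [+nasal]; 1 /j/ → [+nasal]; word edge.
From /n/ at 10 rightward: 11 /j/ → [+nasal]; 12 /u/ → [+nasal]; 13 /w/ → [+nasal]; 14 /n/ is itself a trigger — this domain ends here.
From /n/ at 10 leftward: 9 /u/ → [+nasal]; 8 /j/ → [+nasal]; 7 /n/ is itself a trigger — this domain ends here.
From /n/ at 14 rightward: 15 /z/ blocks.
From /n/ at 14 leftward: 13 /w/ → [+nasal]; 12 /u/ → [+nasal]; 11 /j/ → [+nasal]; 10 /n/ is itself a trigger — this domain ends here.
Targets with no active source: positions 16 17 stay [-nasal].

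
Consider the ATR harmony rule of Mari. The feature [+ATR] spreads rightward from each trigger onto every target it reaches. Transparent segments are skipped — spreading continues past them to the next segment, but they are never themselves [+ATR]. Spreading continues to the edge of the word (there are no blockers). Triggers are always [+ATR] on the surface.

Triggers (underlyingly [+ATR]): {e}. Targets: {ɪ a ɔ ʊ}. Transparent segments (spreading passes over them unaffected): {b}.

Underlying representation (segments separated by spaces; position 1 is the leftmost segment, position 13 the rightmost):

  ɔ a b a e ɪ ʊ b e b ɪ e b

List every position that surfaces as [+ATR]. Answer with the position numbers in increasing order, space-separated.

5 6 7 9 11 12

From /e/ at 5 rightward: 6 /ɪ/ → [+ATR]; 7 /ʊ/ → [+ATR]; 8 /b/ transparent; 9 /e/ is itself a trigger — this domain ends here.
From /e/ at 9 rightward: 10 /b/ transparent; 11 /ɪ/ → [+ATR]; 12 /e/ is itself a trigger — this domain ends here.
From /e/ at 12 rightward: 13 /b/ transparent; word edge.
Targets with no active source: positions 1 2 4 stay [-ATR].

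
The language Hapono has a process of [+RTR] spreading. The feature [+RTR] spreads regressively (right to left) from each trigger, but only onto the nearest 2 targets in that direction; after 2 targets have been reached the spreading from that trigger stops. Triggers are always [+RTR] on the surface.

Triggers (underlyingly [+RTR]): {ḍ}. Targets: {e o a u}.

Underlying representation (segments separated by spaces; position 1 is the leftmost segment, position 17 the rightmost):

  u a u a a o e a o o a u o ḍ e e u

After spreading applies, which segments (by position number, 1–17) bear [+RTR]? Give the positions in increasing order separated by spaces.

12 13 14

From /ḍ/ at 14 leftward: 13 /o/ → [+RTR]; 12 /u/ → [+RTR]; bound reached.
Targets with no active source: positions 1 2 3 4 5 6 7 8 9 10 11 15 16 17 stay [-emphatic].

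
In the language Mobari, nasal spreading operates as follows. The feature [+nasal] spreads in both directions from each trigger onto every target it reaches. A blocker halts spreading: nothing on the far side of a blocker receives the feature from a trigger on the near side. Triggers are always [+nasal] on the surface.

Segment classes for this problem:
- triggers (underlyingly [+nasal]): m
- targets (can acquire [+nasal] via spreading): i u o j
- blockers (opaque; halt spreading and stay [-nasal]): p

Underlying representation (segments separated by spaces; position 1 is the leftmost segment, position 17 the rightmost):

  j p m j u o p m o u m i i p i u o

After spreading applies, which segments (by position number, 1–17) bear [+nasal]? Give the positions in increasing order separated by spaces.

3 4 5 6 8 9 10 11 12 13

From /m/ at 3 rightward: 4 /j/ → [+nasal]; 5 /u/ → [+nasal]; 6 /o/ → [+nasal]; 7 /p/ blocks.
From /m/ at 3 leftward: 2 /p/ blocks.
From /m/ at 8 rightward: 9 /o/ → [+nasal]; 10 /u/ → [+nasal]; 11 /m/ is itself a trigger — this domain ends here.
From /m/ at 8 leftward: 7 /p/ blocks.
From /m/ at 11 rightward: 12 /i/ → [+nasal]; 13 /i/ → [+nasal]; 14 /p/ blocks.
From /m/ at 11 leftward: 10 /u/ → [+nasal]; 9 /o/ → [+nasal]; 8 /m/ is itself a trigger — this domain ends here.
Targets with no active source: positions 1 15 16 17 stay [-nasal].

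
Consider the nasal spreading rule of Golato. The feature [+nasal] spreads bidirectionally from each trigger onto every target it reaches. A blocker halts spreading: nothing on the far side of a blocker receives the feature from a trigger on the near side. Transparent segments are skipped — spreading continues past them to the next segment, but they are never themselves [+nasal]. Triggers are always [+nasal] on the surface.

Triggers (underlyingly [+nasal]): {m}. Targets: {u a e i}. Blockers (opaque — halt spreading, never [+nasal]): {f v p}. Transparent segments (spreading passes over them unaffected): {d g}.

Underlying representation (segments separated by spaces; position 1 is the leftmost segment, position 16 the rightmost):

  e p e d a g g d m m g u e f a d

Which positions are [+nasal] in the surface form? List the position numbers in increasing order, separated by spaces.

From /m/ at 9 rightward: 10 /m/ is itself a trigger — this domain ends here.
From /m/ at 9 leftward: 8 /d/ transparent; 7 /g/ transparent; 6 /g/ transparent; 5 /a/ → [+nasal]; 4 /d/ transparent; 3 /e/ → [+nasal]; 2 /p/ blocks.
From /m/ at 10 rightward: 11 /g/ transparent; 12 /u/ → [+nasal]; 13 /e/ → [+nasal]; 14 /f/ blocks.
From /m/ at 10 leftward: 9 /m/ is itself a trigger — this domain ends here.
Targets with no active source: positions 1 15 stay [-nasal].

3 5 9 10 12 13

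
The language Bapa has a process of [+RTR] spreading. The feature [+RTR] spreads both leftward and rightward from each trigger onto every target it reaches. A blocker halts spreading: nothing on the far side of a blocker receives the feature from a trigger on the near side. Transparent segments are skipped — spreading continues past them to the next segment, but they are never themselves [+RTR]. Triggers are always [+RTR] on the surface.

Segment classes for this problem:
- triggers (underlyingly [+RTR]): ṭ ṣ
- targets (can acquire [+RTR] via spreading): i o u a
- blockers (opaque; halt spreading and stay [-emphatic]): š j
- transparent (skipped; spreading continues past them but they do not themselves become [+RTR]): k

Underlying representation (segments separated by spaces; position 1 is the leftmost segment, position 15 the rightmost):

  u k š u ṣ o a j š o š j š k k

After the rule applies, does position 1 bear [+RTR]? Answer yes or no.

From /ṣ/ at 5 rightward: 6 /o/ → [+RTR]; 7 /a/ → [+RTR]; 8 /j/ blocks.
From /ṣ/ at 5 leftward: 4 /u/ → [+RTR]; 3 /š/ blocks.
Targets with no active source: positions 1 10 stay [-emphatic].
[+RTR] positions on the surface: 4 5 6 7.

no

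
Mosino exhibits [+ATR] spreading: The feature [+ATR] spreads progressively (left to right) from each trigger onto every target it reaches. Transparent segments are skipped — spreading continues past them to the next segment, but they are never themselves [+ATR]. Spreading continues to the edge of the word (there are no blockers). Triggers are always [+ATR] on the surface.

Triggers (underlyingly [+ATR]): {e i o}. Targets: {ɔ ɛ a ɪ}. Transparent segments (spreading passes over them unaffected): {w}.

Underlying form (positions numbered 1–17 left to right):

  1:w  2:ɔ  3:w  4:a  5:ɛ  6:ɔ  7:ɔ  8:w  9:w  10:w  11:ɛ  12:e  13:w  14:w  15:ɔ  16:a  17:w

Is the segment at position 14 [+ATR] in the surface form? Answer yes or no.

From /e/ at 12 rightward: 13 /w/ transparent; 14 /w/ transparent; 15 /ɔ/ → [+ATR]; 16 /a/ → [+ATR]; 17 /w/ transparent; word edge.
Targets with no active source: positions 2 4 5 6 7 11 stay [-ATR].
[+ATR] positions on the surface: 12 15 16.

no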